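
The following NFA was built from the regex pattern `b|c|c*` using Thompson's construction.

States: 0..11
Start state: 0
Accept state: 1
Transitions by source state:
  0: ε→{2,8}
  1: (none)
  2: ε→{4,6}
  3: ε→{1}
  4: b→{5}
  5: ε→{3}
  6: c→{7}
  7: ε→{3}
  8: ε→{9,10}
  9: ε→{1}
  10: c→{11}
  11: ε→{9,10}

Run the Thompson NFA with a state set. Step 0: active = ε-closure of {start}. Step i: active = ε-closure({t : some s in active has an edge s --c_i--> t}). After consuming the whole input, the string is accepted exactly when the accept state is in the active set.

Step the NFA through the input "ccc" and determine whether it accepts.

Answer: ACCEPT

Steps:
S₀ = ε-closure({0}) = {0,1,2,4,6,8,9,10}
'c' @ 1: {1,3,7,9,10,11}  ✓accept
'c' @ 2: {1,9,10,11}  ✓accept
'c' @ 3: {1,9,10,11}  ✓accept
final: {1,9,10,11}; accept 1 in set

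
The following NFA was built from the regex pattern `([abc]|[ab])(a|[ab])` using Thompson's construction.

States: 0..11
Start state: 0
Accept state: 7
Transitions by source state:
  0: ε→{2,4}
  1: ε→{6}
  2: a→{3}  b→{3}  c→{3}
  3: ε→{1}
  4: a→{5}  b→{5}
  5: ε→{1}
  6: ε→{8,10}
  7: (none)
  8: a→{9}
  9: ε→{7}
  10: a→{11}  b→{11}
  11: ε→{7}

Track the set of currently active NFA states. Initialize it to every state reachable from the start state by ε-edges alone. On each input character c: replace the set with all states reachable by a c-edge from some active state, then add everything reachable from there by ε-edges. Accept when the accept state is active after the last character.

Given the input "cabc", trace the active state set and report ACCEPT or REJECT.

Answer: REJECT

Derivation:
initial (ε-close {0}): {0,2,4}
'c' @ 1: {1,3,6,8,10}
'a' @ 2: {7,9,11}  [accepting]
'b' @ 3: {}  — dead — no transitions
rest 'c' ignored (set empty)
final: {}; accept 7 not in set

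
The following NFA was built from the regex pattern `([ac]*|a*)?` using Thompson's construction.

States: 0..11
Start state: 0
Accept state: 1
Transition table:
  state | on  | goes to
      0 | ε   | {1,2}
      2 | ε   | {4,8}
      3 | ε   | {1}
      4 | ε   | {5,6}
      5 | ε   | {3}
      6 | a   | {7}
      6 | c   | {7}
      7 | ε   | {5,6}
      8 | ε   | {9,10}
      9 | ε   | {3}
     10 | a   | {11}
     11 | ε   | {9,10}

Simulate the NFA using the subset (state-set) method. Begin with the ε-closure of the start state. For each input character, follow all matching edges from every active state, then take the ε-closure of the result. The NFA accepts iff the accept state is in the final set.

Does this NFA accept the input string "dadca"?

start: ε-closure({0}) = {0,1,2,3,4,5,6,8,9,10}
'd' @ 1: {}  — no active states
rest 'adca' ignored (set empty)
final: {}; accept 1 not in set

Answer: REJECT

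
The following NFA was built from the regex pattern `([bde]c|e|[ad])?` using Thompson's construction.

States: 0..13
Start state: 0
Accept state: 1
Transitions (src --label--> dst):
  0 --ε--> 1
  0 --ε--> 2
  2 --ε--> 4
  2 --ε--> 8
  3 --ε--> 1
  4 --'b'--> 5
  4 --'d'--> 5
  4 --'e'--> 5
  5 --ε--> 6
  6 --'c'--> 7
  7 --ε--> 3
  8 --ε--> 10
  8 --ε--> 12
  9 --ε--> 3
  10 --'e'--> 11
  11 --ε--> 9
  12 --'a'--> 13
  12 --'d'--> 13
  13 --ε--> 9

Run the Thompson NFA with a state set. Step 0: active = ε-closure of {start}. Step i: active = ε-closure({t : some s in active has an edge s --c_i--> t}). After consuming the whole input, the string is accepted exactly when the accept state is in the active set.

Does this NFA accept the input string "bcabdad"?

Answer: REJECT

Derivation:
initial (ε-close {0}): {0,1,2,4,8,10,12}
'b' @ 1: {5,6}
'c' @ 2: {1,3,7}  ✓accept
'a' @ 3: {}  — no active states
rest 'bdad' ignored (set empty)
after full input: {}  (accept=1 not in)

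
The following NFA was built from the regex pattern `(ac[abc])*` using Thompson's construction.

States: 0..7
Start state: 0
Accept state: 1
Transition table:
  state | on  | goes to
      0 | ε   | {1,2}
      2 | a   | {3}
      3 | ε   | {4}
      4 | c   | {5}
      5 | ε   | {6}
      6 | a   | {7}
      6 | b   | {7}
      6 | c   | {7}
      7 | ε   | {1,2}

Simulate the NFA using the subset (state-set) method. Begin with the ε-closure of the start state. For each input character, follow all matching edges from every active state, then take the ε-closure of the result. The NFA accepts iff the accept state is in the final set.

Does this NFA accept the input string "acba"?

Answer: REJECT

Trace:
S₀ = ε-closure({0}) = {0,1,2}
'a' @ 1: {3,4}
'c' @ 2: {5,6}
'b' @ 3: {1,2,7}  ✓accept
'a' @ 4: {3,4}
after full input: {3,4}  (accept=1 not in)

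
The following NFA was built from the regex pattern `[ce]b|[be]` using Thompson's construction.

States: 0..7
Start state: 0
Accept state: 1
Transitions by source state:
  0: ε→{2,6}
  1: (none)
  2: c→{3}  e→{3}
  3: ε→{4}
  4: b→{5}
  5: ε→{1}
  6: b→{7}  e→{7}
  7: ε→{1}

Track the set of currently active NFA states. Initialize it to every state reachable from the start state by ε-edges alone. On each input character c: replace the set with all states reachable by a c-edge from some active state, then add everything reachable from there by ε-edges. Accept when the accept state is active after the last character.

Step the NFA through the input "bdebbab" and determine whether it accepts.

Answer: REJECT

Steps:
S₀ = ε-closure({0}) = {0,2,6}
'b' @ 1: {1,7}  [accepting]
'd' @ 2: {}  — state set empty
rest 'ebbab' ignored (set empty)
final: {}; accept 1 not in set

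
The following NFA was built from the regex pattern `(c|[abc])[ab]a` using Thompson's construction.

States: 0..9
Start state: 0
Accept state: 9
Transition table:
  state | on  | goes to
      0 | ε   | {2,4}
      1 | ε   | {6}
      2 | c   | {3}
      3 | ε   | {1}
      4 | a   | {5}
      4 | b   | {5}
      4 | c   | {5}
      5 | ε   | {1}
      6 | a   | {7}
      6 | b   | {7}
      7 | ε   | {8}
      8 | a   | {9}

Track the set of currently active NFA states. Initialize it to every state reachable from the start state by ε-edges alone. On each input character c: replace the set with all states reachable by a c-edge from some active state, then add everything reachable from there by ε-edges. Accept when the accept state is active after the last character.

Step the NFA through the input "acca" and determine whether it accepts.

Answer: REJECT

Derivation:
initial (ε-close {0}): {0,2,4}
'a' @ 1: {1,5,6}
'c' @ 2: {}  — state set empty
rest 'ca' ignored (set empty)
final: {}; accept 9 not in set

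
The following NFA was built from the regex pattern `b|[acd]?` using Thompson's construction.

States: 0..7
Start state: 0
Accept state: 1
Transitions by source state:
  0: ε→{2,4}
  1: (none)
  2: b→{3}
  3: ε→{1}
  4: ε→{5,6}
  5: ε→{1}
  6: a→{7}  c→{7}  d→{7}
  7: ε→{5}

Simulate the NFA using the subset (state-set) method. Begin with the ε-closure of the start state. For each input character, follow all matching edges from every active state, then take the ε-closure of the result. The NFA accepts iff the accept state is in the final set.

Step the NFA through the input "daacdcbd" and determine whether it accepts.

start: ε-closure({0}) = {0,1,2,4,5,6}
'd' @ 1: {1,5,7}  (accept∈set)
'a' @ 2: {}  — no active states
rest 'acdcbd' ignored (set empty)
final: {}; accept 1 not in set

Answer: REJECT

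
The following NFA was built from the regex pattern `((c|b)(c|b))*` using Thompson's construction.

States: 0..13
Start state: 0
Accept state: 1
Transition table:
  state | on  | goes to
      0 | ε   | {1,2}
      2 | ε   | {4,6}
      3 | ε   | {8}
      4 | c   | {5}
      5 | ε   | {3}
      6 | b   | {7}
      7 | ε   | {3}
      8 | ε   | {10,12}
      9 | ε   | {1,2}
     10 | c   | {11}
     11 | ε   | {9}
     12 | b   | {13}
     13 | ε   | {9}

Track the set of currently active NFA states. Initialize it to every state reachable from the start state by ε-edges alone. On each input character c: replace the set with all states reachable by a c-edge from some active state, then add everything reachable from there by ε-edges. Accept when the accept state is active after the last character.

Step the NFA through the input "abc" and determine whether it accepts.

Answer: REJECT

Derivation:
start: ε-closure({0}) = {0,1,2,4,6}
'a' @ 1: {}  — dead — no transitions
rest 'bc' ignored (set empty)
after full input: {}  (accept=1 not in)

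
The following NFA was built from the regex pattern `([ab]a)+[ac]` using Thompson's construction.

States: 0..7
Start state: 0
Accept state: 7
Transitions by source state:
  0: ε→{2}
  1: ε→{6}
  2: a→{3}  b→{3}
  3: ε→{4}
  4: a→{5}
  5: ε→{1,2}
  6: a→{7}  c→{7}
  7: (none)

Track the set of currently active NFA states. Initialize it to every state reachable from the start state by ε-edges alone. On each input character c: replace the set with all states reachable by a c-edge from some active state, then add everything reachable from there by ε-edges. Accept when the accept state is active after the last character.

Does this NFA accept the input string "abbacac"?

start: ε-closure({0}) = {0,2}
'a' @ 1: {3,4}
'b' @ 2: {}  — state set empty
rest 'bacac' ignored (set empty)
final: {}; accept 7 not in set

Answer: REJECT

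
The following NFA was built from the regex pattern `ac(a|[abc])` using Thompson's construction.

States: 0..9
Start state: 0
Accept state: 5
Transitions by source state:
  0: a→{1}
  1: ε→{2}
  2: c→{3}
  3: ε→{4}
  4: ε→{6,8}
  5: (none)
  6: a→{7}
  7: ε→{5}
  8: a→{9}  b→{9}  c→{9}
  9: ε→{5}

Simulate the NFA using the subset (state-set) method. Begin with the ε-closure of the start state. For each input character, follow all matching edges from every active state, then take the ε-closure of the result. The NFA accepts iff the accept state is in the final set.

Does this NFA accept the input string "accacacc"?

S₀ = ε-closure({0}) = {0}
'a' @ 1: {1,2}
'c' @ 2: {3,4,6,8}
'c' @ 3: {5,9}  [accepting]
'a' @ 4: {}  — no active states
rest 'cacc' ignored (set empty)
after full input: {}  (accept=5 not in)

Answer: REJECT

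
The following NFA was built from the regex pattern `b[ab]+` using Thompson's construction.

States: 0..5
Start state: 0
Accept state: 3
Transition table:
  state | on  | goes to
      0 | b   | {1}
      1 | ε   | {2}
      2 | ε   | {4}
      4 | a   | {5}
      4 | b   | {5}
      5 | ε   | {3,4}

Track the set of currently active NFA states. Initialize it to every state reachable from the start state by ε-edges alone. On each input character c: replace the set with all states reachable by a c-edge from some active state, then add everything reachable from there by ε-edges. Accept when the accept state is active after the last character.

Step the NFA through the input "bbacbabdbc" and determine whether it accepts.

Answer: REJECT

Steps:
start: ε-closure({0}) = {0}
'b' @ 1: {1,2,4}
'b' @ 2: {3,4,5}  ✓accept
'a' @ 3: {3,4,5}  ✓accept
'c' @ 4: {}  — no active states
rest 'babdbc' ignored (set empty)
end set {} — state 3 not in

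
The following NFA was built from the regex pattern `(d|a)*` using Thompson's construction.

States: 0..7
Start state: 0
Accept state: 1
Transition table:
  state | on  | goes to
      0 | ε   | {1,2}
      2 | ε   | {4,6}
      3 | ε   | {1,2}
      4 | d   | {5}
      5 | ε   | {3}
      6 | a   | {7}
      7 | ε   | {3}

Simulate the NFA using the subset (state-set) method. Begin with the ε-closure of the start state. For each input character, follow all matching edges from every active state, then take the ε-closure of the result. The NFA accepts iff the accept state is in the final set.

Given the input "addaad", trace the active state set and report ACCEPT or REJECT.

Answer: ACCEPT

Steps:
initial (ε-close {0}): {0,1,2,4,6}
'a' @ 1: {1,2,3,4,6,7}  ✓accept
'd' @ 2: {1,2,3,4,5,6}  ✓accept
'd' @ 3: {1,2,3,4,5,6}  ✓accept
'a' @ 4: {1,2,3,4,6,7}  ✓accept
'a' @ 5: {1,2,3,4,6,7}  ✓accept
'd' @ 6: {1,2,3,4,5,6}  ✓accept
end set {1,2,3,4,5,6} — state 1 in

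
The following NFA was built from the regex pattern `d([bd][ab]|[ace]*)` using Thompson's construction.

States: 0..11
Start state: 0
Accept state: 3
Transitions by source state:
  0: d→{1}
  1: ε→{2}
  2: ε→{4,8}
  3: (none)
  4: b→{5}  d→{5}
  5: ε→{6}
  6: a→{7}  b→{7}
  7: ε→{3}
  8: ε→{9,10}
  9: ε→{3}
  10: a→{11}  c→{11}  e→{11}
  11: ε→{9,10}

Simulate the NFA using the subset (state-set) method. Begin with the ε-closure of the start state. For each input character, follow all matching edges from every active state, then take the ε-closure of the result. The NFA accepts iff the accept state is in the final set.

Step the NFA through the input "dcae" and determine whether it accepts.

start: ε-closure({0}) = {0}
'd' @ 1: {1,2,3,4,8,9,10}  (accept∈set)
'c' @ 2: {3,9,10,11}  (accept∈set)
'a' @ 3: {3,9,10,11}  (accept∈set)
'e' @ 4: {3,9,10,11}  (accept∈set)
end set {3,9,10,11} — state 3 in

Answer: ACCEPT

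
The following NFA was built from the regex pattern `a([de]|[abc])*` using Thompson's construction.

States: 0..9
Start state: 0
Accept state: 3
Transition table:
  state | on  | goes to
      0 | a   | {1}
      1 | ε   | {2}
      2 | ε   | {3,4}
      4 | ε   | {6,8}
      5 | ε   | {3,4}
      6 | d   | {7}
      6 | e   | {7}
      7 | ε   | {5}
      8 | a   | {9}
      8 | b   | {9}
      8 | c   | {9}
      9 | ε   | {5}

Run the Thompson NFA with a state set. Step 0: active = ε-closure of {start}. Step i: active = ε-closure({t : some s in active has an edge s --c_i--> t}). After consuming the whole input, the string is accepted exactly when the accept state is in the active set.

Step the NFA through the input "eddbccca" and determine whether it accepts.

Answer: REJECT

Derivation:
S₀ = ε-closure({0}) = {0}
'e' @ 1: {}  — dead — no transitions
rest 'ddbccca' ignored (set empty)
end set {} — state 3 not in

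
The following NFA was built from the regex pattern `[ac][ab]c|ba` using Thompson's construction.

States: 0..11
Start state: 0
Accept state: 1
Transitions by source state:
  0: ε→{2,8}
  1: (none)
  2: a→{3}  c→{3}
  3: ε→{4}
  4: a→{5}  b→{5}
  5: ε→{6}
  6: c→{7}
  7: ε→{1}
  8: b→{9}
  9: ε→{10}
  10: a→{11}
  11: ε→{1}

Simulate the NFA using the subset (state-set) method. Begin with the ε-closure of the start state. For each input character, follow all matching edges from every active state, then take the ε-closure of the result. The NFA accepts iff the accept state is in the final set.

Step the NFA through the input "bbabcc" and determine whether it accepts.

Answer: REJECT

Trace:
initial (ε-close {0}): {0,2,8}
'b' @ 1: {9,10}
'b' @ 2: {}  — dead — no transitions
rest 'abcc' ignored (set empty)
final: {}; accept 1 not in set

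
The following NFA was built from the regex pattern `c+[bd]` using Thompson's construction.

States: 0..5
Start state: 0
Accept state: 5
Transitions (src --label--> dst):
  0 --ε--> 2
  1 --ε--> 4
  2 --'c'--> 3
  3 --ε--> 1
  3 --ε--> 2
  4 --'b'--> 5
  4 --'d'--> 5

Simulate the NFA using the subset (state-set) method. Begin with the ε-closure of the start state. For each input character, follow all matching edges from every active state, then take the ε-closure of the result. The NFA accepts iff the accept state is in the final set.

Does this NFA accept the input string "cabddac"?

S₀ = ε-closure({0}) = {0,2}
'c' @ 1: {1,2,3,4}
'a' @ 2: {}  — no active states
rest 'bddac' ignored (set empty)
end set {} — state 5 not in

Answer: REJECT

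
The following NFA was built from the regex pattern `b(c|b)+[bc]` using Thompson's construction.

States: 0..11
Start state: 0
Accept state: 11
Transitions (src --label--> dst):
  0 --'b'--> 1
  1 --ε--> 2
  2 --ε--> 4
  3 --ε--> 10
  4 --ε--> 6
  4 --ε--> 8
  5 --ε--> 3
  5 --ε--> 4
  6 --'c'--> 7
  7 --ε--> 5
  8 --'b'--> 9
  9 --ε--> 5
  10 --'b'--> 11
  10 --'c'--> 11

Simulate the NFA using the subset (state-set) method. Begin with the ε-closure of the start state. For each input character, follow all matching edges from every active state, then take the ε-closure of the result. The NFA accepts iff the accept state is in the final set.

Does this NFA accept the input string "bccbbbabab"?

Answer: REJECT

Trace:
initial (ε-close {0}): {0}
'b' @ 1: {1,2,4,6,8}
'c' @ 2: {3,4,5,6,7,8,10}
'c' @ 3: {3,4,5,6,7,8,10,11}  [accepting]
'b' @ 4: {3,4,5,6,8,9,10,11}  [accepting]
'b' @ 5: {3,4,5,6,8,9,10,11}  [accepting]
'b' @ 6: {3,4,5,6,8,9,10,11}  [accepting]
'a' @ 7: {}  — dead — no transitions
rest 'bab' ignored (set empty)
final: {}; accept 11 not in set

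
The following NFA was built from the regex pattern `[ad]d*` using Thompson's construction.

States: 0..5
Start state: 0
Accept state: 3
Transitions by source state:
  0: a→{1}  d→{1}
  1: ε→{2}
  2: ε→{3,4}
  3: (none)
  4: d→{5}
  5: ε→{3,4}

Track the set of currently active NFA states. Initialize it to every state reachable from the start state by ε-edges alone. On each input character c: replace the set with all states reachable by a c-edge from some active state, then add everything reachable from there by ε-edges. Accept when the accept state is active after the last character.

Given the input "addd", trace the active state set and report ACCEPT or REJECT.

start: ε-closure({0}) = {0}
'a' @ 1: {1,2,3,4}  (accept∈set)
'd' @ 2: {3,4,5}  (accept∈set)
'd' @ 3: {3,4,5}  (accept∈set)
'd' @ 4: {3,4,5}  (accept∈set)
end set {3,4,5} — state 3 in

Answer: ACCEPT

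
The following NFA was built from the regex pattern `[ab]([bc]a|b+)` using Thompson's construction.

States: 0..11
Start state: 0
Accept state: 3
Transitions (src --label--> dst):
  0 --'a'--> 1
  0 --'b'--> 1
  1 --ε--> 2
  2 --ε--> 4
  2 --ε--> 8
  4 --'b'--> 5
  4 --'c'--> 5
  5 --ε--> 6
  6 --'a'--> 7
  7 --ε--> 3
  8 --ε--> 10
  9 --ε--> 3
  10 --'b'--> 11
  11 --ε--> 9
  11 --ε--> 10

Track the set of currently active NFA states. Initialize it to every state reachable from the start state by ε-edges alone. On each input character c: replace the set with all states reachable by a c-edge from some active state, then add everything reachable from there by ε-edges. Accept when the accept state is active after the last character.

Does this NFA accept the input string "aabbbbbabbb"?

start: ε-closure({0}) = {0}
'a' @ 1: {1,2,4,8,10}
'a' @ 2: {}  — no active states
rest 'bbbbbabbb' ignored (set empty)
final: {}; accept 3 not in set

Answer: REJECT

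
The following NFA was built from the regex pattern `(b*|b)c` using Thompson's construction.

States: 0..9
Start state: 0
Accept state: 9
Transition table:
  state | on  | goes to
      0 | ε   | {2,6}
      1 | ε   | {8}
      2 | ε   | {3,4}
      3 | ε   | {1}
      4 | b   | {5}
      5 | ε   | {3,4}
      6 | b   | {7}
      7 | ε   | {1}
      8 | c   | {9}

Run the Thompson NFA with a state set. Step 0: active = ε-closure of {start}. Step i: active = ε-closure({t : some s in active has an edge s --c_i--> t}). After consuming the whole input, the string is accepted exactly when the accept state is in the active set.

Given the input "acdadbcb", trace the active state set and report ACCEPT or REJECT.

initial (ε-close {0}): {0,1,2,3,4,6,8}
'a' @ 1: {}  — dead — no transitions
rest 'cdadbcb' ignored (set empty)
end set {} — state 9 not in

Answer: REJECT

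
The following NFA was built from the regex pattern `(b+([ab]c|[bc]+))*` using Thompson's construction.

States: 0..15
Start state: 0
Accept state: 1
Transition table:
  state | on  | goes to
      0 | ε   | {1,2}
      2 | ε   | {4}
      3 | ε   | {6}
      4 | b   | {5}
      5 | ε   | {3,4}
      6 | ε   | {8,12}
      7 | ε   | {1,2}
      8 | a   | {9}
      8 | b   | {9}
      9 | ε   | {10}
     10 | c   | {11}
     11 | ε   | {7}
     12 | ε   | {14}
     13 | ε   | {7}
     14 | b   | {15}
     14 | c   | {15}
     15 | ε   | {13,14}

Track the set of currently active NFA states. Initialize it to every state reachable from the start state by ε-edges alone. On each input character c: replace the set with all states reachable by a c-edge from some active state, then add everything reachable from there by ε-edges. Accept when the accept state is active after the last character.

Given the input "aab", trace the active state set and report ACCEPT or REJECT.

Answer: REJECT

Steps:
start: ε-closure({0}) = {0,1,2,4}
'a' @ 1: {}  — state set empty
rest 'ab' ignored (set empty)
final: {}; accept 1 not in set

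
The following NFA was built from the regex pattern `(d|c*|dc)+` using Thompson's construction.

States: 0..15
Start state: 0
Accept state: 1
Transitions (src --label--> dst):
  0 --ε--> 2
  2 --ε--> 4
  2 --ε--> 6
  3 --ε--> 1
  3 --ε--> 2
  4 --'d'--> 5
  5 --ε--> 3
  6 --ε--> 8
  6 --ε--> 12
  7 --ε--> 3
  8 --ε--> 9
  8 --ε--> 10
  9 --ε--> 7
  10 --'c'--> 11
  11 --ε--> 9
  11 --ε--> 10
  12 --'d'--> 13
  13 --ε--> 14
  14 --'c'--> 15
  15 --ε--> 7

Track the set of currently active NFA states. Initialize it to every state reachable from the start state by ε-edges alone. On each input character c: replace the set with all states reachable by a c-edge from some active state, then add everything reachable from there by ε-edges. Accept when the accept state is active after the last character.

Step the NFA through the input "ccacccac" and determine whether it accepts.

Answer: REJECT

Derivation:
start: ε-closure({0}) = {0,1,2,3,4,6,7,8,9,10,12}
'c' @ 1: {1,2,3,4,6,7,8,9,10,11,12}  [accepting]
'c' @ 2: {1,2,3,4,6,7,8,9,10,11,12}  [accepting]
'a' @ 3: {}  — no active states
rest 'cccac' ignored (set empty)
final: {}; accept 1 not in set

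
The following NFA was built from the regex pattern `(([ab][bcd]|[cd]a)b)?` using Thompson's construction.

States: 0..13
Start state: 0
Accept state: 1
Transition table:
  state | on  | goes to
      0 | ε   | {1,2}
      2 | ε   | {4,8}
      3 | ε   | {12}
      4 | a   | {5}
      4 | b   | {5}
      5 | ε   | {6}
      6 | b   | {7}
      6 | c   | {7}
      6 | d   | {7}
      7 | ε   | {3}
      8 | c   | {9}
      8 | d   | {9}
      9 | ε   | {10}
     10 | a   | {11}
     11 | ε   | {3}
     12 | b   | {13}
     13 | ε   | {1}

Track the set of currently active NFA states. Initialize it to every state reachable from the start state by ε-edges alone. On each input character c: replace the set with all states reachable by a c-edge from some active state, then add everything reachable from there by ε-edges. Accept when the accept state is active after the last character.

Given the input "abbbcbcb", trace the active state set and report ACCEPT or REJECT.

S₀ = ε-closure({0}) = {0,1,2,4,8}
'a' @ 1: {5,6}
'b' @ 2: {3,7,12}
'b' @ 3: {1,13}  ✓accept
'b' @ 4: {}  — state set empty
rest 'cbcb' ignored (set empty)
final: {}; accept 1 not in set

Answer: REJECT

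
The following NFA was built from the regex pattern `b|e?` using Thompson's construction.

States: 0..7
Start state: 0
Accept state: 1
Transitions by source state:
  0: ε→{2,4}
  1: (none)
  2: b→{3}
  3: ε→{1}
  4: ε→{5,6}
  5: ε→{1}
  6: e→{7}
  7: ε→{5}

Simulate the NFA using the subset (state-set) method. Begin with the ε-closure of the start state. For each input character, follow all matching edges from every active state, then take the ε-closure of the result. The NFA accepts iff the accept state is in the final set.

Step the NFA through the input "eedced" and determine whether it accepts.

Answer: REJECT

Derivation:
S₀ = ε-closure({0}) = {0,1,2,4,5,6}
'e' @ 1: {1,5,7}  [accepting]
'e' @ 2: {}  — no active states
rest 'dced' ignored (set empty)
final: {}; accept 1 not in set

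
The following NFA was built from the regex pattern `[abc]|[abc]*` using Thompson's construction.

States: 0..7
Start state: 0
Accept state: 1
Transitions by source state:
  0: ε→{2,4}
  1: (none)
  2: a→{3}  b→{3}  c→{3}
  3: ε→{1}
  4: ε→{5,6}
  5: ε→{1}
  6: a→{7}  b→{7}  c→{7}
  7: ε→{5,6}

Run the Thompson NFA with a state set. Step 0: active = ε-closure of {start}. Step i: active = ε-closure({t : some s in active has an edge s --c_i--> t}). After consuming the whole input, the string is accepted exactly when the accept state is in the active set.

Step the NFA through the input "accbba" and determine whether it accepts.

S₀ = ε-closure({0}) = {0,1,2,4,5,6}
'a' @ 1: {1,3,5,6,7}  (accept∈set)
'c' @ 2: {1,5,6,7}  (accept∈set)
'c' @ 3: {1,5,6,7}  (accept∈set)
'b' @ 4: {1,5,6,7}  (accept∈set)
'b' @ 5: {1,5,6,7}  (accept∈set)
'a' @ 6: {1,5,6,7}  (accept∈set)
end set {1,5,6,7} — state 1 in

Answer: ACCEPT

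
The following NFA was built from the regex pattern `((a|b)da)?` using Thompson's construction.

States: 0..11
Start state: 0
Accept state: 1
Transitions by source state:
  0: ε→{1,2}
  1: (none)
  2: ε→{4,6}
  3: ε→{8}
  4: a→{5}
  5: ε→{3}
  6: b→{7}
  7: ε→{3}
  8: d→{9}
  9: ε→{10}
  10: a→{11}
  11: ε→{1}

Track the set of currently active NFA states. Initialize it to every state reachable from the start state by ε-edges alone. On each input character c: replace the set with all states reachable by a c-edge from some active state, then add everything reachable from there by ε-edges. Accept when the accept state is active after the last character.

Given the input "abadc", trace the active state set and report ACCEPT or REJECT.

start: ε-closure({0}) = {0,1,2,4,6}
'a' @ 1: {3,5,8}
'b' @ 2: {}  — no active states
rest 'adc' ignored (set empty)
after full input: {}  (accept=1 not in)

Answer: REJECT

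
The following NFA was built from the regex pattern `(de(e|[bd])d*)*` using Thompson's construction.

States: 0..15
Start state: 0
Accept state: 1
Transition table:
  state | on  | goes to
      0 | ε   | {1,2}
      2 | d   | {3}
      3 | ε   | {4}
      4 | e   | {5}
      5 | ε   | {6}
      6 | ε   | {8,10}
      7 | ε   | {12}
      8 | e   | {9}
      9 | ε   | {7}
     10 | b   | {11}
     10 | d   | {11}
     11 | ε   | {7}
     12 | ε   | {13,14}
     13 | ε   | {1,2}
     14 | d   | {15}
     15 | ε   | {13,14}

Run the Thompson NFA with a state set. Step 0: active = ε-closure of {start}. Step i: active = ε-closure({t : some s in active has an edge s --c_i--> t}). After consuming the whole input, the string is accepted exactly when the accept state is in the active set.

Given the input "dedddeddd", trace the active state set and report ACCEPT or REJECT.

Answer: ACCEPT

Derivation:
initial (ε-close {0}): {0,1,2}
'd' @ 1: {3,4}
'e' @ 2: {5,6,8,10}
'd' @ 3: {1,2,7,11,12,13,14}  (accept∈set)
'd' @ 4: {1,2,3,4,13,14,15}  (accept∈set)
'd' @ 5: {1,2,3,4,13,14,15}  (accept∈set)
'e' @ 6: {5,6,8,10}
'd' @ 7: {1,2,7,11,12,13,14}  (accept∈set)
'd' @ 8: {1,2,3,4,13,14,15}  (accept∈set)
'd' @ 9: {1,2,3,4,13,14,15}  (accept∈set)
end set {1,2,3,4,13,14,15} — state 1 in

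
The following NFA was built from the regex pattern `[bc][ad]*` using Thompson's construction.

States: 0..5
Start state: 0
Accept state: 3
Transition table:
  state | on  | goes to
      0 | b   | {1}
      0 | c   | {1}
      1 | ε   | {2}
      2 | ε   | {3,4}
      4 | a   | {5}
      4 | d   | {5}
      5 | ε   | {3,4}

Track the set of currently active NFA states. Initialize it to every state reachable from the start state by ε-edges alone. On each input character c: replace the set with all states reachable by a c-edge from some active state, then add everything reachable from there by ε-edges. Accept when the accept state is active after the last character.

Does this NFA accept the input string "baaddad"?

Answer: ACCEPT

Steps:
initial (ε-close {0}): {0}
'b' @ 1: {1,2,3,4}  (accept∈set)
'a' @ 2: {3,4,5}  (accept∈set)
'a' @ 3: {3,4,5}  (accept∈set)
'd' @ 4: {3,4,5}  (accept∈set)
'd' @ 5: {3,4,5}  (accept∈set)
'a' @ 6: {3,4,5}  (accept∈set)
'd' @ 7: {3,4,5}  (accept∈set)
end set {3,4,5} — state 3 in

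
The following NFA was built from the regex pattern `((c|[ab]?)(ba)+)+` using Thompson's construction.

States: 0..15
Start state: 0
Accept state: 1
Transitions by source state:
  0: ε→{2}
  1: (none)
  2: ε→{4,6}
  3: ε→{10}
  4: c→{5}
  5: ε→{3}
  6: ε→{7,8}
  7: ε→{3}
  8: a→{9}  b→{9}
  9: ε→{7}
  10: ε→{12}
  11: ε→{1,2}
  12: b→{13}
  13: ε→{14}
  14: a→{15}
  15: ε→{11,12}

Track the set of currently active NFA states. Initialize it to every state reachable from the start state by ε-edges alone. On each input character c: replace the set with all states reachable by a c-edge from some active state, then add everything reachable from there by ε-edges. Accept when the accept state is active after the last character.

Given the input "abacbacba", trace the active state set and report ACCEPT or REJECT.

Answer: ACCEPT

Derivation:
start: ε-closure({0}) = {0,2,3,4,6,7,8,10,12}
'a' @ 1: {3,7,9,10,12}
'b' @ 2: {13,14}
'a' @ 3: {1,2,3,4,6,7,8,10,11,12,15}  (accept∈set)
'c' @ 4: {3,5,10,12}
'b' @ 5: {13,14}
'a' @ 6: {1,2,3,4,6,7,8,10,11,12,15}  (accept∈set)
'c' @ 7: {3,5,10,12}
'b' @ 8: {13,14}
'a' @ 9: {1,2,3,4,6,7,8,10,11,12,15}  (accept∈set)
end set {1,2,3,4,6,7,8,10,11,12,15} — state 1 in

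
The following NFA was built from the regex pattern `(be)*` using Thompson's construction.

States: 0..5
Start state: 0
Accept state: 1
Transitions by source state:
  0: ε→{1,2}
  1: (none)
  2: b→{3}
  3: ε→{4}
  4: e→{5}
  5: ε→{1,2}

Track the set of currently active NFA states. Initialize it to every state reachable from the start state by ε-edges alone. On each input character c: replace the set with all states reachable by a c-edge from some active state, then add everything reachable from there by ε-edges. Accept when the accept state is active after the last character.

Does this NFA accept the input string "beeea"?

Answer: REJECT

Trace:
start: ε-closure({0}) = {0,1,2}
'b' @ 1: {3,4}
'e' @ 2: {1,2,5}  (accept∈set)
'e' @ 3: {}  — no active states
rest 'ea' ignored (set empty)
final: {}; accept 1 not in set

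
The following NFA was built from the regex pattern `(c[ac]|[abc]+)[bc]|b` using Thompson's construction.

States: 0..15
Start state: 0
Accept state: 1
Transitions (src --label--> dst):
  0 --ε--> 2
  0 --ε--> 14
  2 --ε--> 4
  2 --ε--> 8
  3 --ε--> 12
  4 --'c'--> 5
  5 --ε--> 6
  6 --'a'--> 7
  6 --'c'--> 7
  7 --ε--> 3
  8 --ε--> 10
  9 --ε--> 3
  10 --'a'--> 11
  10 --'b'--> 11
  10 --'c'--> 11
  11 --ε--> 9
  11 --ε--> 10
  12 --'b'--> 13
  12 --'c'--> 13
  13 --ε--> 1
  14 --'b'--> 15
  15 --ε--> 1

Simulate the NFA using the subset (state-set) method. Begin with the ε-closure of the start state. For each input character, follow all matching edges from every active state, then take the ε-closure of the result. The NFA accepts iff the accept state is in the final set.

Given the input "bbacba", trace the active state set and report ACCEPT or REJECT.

Answer: REJECT

Steps:
start: ε-closure({0}) = {0,2,4,8,10,14}
'b' @ 1: {1,3,9,10,11,12,15}  (accept∈set)
'b' @ 2: {1,3,9,10,11,12,13}  (accept∈set)
'a' @ 3: {3,9,10,11,12}
'c' @ 4: {1,3,9,10,11,12,13}  (accept∈set)
'b' @ 5: {1,3,9,10,11,12,13}  (accept∈set)
'a' @ 6: {3,9,10,11,12}
final: {3,9,10,11,12}; accept 1 not in set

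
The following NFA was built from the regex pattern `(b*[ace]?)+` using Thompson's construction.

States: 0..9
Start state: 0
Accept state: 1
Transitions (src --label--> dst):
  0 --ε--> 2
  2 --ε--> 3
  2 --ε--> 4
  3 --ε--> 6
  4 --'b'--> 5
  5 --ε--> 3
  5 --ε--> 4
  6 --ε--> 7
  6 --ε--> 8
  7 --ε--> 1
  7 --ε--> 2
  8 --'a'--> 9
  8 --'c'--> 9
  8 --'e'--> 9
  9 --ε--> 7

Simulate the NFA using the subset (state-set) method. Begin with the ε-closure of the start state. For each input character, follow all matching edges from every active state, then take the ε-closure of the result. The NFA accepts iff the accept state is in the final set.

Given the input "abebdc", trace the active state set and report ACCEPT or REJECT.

initial (ε-close {0}): {0,1,2,3,4,6,7,8}
'a' @ 1: {1,2,3,4,6,7,8,9}  (accept∈set)
'b' @ 2: {1,2,3,4,5,6,7,8}  (accept∈set)
'e' @ 3: {1,2,3,4,6,7,8,9}  (accept∈set)
'b' @ 4: {1,2,3,4,5,6,7,8}  (accept∈set)
'd' @ 5: {}  — dead — no transitions
rest 'c' ignored (set empty)
end set {} — state 1 not in

Answer: REJECT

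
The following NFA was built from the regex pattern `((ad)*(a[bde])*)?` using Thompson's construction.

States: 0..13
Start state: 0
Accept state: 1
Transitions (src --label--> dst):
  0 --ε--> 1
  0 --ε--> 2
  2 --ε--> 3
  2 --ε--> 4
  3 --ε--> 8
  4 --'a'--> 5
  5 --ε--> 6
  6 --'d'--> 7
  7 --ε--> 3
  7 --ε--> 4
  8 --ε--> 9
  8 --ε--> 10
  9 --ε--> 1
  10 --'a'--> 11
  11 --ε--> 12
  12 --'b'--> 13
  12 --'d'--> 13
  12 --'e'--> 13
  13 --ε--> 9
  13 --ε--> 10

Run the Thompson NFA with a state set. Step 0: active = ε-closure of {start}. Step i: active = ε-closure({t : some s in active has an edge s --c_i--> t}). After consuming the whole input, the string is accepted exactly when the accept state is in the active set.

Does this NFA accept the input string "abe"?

Answer: REJECT

Trace:
initial (ε-close {0}): {0,1,2,3,4,8,9,10}
'a' @ 1: {5,6,11,12}
'b' @ 2: {1,9,10,13}  ✓accept
'e' @ 3: {}  — state set empty
end set {} — state 1 not in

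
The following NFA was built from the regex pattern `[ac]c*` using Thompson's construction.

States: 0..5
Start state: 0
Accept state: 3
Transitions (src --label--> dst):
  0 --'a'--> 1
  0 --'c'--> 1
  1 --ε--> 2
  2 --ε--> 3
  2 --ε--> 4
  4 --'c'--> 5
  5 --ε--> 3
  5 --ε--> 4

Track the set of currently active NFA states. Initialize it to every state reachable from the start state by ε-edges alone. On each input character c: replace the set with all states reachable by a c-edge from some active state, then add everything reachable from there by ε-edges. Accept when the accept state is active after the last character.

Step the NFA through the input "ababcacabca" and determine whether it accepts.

S₀ = ε-closure({0}) = {0}
'a' @ 1: {1,2,3,4}  ✓accept
'b' @ 2: {}  — dead — no transitions
rest 'abcacabca' ignored (set empty)
final: {}; accept 3 not in set

Answer: REJECT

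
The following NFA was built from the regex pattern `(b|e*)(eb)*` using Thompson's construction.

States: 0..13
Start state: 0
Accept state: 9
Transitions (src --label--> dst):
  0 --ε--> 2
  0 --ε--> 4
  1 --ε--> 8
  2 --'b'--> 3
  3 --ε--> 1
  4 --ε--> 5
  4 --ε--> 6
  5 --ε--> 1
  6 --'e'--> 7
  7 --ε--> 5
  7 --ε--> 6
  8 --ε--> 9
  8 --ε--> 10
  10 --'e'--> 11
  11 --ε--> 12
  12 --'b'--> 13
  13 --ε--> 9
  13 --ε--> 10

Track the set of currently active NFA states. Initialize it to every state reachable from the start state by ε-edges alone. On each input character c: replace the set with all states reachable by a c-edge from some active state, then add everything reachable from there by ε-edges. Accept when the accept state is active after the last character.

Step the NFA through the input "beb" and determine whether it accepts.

S₀ = ε-closure({0}) = {0,1,2,4,5,6,8,9,10}
'b' @ 1: {1,3,8,9,10}  [accepting]
'e' @ 2: {11,12}
'b' @ 3: {9,10,13}  [accepting]
final: {9,10,13}; accept 9 in set

Answer: ACCEPT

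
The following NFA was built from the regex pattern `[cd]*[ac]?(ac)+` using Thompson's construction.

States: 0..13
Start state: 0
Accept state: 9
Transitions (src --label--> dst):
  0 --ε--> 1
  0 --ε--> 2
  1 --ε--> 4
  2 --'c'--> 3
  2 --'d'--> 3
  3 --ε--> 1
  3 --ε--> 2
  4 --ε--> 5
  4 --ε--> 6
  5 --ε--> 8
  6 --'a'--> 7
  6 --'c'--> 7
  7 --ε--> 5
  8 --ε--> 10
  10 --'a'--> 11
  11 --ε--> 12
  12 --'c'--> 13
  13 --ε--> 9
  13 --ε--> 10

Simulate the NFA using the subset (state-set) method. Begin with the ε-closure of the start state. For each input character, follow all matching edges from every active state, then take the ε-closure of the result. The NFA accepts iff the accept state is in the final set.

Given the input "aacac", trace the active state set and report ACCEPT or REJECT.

Answer: ACCEPT

Trace:
S₀ = ε-closure({0}) = {0,1,2,4,5,6,8,10}
'a' @ 1: {5,7,8,10,11,12}
'a' @ 2: {11,12}
'c' @ 3: {9,10,13}  [accepting]
'a' @ 4: {11,12}
'c' @ 5: {9,10,13}  [accepting]
after full input: {9,10,13}  (accept=9 in)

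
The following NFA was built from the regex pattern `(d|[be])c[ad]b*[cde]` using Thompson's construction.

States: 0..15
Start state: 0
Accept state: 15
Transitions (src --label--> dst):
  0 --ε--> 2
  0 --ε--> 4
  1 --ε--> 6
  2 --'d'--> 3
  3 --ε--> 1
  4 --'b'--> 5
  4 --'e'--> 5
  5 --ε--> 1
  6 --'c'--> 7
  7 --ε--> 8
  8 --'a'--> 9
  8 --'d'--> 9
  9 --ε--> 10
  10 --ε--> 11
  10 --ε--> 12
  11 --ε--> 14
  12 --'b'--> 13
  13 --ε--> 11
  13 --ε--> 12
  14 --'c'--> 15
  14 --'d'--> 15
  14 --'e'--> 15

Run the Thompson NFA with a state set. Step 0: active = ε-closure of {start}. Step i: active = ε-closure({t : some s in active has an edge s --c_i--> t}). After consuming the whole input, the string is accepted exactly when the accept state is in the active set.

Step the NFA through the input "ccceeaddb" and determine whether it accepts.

initial (ε-close {0}): {0,2,4}
'c' @ 1: {}  — state set empty
rest 'cceeaddb' ignored (set empty)
end set {} — state 15 not in

Answer: REJECT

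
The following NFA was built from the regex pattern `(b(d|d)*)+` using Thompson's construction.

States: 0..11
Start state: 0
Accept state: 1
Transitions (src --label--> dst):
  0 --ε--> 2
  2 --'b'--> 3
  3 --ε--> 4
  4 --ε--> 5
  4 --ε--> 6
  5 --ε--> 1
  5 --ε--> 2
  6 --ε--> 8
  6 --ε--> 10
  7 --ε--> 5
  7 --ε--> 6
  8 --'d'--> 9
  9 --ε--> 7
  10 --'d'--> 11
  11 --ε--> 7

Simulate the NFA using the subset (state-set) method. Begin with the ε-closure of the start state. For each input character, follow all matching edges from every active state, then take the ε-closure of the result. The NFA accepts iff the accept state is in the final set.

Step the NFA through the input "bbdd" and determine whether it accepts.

Answer: ACCEPT

Derivation:
initial (ε-close {0}): {0,2}
'b' @ 1: {1,2,3,4,5,6,8,10}  [accepting]
'b' @ 2: {1,2,3,4,5,6,8,10}  [accepting]
'd' @ 3: {1,2,5,6,7,8,9,10,11}  [accepting]
'd' @ 4: {1,2,5,6,7,8,9,10,11}  [accepting]
final: {1,2,5,6,7,8,9,10,11}; accept 1 in set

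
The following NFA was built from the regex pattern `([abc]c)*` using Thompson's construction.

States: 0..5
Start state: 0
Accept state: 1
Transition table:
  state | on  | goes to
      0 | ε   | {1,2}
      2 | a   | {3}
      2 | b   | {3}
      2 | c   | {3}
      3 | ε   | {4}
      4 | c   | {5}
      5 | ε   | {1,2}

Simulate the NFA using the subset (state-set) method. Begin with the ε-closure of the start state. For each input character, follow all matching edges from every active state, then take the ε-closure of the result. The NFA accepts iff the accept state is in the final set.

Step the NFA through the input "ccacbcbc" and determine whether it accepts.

S₀ = ε-closure({0}) = {0,1,2}
'c' @ 1: {3,4}
'c' @ 2: {1,2,5}  (accept∈set)
'a' @ 3: {3,4}
'c' @ 4: {1,2,5}  (accept∈set)
'b' @ 5: {3,4}
'c' @ 6: {1,2,5}  (accept∈set)
'b' @ 7: {3,4}
'c' @ 8: {1,2,5}  (accept∈set)
final: {1,2,5}; accept 1 in set

Answer: ACCEPT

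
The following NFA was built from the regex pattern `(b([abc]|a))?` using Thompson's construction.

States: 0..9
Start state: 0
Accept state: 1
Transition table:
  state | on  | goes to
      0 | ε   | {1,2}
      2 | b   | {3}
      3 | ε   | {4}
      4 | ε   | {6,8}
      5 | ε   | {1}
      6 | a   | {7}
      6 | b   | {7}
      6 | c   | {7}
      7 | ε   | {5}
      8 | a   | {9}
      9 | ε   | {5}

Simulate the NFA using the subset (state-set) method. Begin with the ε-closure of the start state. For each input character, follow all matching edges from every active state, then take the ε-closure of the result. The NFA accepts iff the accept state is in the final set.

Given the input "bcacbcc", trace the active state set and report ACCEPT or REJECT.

Answer: REJECT

Trace:
start: ε-closure({0}) = {0,1,2}
'b' @ 1: {3,4,6,8}
'c' @ 2: {1,5,7}  (accept∈set)
'a' @ 3: {}  — dead — no transitions
rest 'cbcc' ignored (set empty)
after full input: {}  (accept=1 not in)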